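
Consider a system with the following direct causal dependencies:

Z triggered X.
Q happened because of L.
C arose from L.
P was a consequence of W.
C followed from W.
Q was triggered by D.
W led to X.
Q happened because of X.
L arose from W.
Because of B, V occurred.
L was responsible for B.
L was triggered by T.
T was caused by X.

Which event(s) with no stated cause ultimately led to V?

Tracing upstream from V: V ← B ← L ← W.
A separate upstream branch: V ← B ← L ← T ← X ← Z.
Each of those chain origins has no stated cause.

W, Z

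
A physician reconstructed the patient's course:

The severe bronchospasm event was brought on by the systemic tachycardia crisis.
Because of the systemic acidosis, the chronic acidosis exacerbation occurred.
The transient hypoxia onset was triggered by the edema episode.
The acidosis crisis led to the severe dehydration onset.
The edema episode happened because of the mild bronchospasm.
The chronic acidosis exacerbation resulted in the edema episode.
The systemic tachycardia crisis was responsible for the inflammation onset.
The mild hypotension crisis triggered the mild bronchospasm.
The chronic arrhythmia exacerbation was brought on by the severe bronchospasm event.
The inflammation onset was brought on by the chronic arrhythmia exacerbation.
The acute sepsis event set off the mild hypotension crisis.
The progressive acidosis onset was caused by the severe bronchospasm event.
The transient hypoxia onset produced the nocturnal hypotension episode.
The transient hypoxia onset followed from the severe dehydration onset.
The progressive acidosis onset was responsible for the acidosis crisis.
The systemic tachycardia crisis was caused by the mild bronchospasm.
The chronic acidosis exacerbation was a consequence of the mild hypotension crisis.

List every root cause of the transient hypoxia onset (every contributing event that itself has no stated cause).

the acute sepsis event, the systemic acidosis

Tracing upstream from the transient hypoxia onset: the transient hypoxia onset ← the edema episode ← the chronic acidosis exacerbation ← the systemic acidosis.
A separate upstream branch: the transient hypoxia onset ← the edema episode ← the chronic acidosis exacerbation ← the mild hypotension crisis ← the acute sepsis event.
Each of those chain origins has no stated cause.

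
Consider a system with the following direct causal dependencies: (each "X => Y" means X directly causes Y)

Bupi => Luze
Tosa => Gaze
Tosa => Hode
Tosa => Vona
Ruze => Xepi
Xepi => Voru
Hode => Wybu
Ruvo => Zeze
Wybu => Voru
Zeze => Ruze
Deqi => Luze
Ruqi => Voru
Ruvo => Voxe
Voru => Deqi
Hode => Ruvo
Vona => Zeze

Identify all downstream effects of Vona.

Deqi, Luze, Ruze, Voru, Xepi, Zeze

Direct effects: Zeze.
2 steps out: Ruze.
3 steps out: Xepi.
4 steps out: Voru.
5 steps out: Deqi.
6 steps out: Luze.
Not reachable from it: Tosa, Hode, Ruvo, Wybu, Voxe, Ruqi, Gaze, Bupi.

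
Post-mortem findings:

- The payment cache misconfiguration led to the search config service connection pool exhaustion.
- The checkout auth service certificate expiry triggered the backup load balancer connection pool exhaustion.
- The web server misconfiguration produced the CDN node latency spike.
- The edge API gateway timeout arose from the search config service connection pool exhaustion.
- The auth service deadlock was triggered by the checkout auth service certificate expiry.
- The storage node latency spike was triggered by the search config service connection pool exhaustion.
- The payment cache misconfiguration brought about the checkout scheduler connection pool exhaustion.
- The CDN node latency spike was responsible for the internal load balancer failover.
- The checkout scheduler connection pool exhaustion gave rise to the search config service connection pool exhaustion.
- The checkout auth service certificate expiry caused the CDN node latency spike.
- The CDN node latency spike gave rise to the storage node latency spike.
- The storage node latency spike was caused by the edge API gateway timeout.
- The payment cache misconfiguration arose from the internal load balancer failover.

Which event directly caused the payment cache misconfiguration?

the internal load balancer failover

Upstream contributors include the checkout auth service certificate expiry, the web server misconfiguration, the CDN node latency spike, but only the internal load balancer failover feeds directly into the payment cache misconfiguration.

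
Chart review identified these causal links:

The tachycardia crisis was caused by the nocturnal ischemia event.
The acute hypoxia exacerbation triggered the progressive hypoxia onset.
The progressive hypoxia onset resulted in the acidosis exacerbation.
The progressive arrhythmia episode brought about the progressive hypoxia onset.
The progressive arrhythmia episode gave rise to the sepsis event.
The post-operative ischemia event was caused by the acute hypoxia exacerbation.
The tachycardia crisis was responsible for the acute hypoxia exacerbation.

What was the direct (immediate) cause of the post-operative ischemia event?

Upstream contributors include the nocturnal ischemia event, the tachycardia crisis, but only the acute hypoxia exacerbation feeds directly into the post-operative ischemia event.

the acute hypoxia exacerbation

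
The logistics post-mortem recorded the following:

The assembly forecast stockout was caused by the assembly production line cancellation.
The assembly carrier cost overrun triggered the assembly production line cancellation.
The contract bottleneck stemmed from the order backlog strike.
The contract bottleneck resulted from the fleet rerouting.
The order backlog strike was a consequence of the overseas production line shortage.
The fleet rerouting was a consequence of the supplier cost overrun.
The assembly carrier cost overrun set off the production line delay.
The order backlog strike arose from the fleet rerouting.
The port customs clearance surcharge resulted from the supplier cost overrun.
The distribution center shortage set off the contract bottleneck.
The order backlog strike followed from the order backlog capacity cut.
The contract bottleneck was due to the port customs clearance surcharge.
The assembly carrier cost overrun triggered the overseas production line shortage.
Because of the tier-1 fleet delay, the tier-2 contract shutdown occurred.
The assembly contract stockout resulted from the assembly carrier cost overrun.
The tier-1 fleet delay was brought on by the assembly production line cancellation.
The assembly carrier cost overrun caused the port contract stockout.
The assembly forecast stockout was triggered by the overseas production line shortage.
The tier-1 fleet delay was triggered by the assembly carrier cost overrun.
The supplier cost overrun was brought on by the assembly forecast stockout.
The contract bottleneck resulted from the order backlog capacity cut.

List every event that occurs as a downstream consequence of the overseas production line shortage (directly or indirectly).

the assembly forecast stockout, the contract bottleneck, the fleet rerouting, the order backlog strike, the port customs clearance surcharge, the supplier cost overrun

Direct effects: the assembly forecast stockout, the order backlog strike.
2 steps out: the supplier cost overrun, the contract bottleneck.
3 steps out: the fleet rerouting, the port customs clearance surcharge.
Not reachable from it: the assembly carrier cost overrun, the production line delay, the assembly production line cancellation, the tier-1 fleet delay, the assembly contract stockout, the port contract stockout, the tier-2 contract shutdown, the order backlog capacity cut, the distribution center shortage.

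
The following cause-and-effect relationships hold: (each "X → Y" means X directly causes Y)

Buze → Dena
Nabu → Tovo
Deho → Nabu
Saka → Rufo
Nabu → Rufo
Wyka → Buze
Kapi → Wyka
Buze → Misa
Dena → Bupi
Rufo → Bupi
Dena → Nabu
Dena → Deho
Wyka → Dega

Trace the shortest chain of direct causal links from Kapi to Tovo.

Kapi → Wyka
Wyka → Buze
Buze → Dena
Dena → Nabu
Nabu → Tovo
Length: 5 steps.

Kapi → Wyka → Buze → Dena → Nabu → Tovo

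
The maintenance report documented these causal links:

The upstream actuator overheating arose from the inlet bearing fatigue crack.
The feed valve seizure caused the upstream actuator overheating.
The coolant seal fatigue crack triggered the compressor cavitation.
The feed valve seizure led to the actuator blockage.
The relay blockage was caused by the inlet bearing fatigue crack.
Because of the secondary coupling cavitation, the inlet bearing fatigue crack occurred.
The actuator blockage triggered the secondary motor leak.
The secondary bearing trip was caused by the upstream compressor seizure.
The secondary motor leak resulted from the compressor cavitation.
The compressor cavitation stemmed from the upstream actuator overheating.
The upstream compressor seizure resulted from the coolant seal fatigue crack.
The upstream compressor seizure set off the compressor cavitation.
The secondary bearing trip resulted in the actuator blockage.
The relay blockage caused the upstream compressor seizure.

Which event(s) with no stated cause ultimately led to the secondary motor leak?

Tracing upstream from the secondary motor leak: the secondary motor leak ← the compressor cavitation ← the upstream actuator overheating ← the inlet bearing fatigue crack ← the secondary coupling cavitation.
A separate upstream branch: the secondary motor leak ← the actuator blockage ← the feed valve seizure.
A separate upstream branch: the secondary motor leak ← the compressor cavitation ← the coolant seal fatigue crack.
Each of those chain origins has no stated cause.

the coolant seal fatigue crack, the feed valve seizure, the secondary coupling cavitation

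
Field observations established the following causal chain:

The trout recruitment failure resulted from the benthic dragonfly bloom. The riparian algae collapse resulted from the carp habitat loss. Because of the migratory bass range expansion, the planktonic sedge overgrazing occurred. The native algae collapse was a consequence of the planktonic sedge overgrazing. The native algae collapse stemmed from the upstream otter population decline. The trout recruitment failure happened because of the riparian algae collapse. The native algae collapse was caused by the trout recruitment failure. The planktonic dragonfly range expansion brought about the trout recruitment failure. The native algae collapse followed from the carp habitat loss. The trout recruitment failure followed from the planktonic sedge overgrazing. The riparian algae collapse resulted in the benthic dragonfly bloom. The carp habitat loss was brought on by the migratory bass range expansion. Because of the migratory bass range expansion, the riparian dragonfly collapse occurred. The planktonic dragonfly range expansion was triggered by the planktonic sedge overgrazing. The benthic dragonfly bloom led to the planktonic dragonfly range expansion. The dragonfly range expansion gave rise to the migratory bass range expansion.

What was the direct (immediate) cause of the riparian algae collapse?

the carp habitat loss

Upstream contributors include the dragonfly range expansion, the migratory bass range expansion, but only the carp habitat loss feeds directly into the riparian algae collapse.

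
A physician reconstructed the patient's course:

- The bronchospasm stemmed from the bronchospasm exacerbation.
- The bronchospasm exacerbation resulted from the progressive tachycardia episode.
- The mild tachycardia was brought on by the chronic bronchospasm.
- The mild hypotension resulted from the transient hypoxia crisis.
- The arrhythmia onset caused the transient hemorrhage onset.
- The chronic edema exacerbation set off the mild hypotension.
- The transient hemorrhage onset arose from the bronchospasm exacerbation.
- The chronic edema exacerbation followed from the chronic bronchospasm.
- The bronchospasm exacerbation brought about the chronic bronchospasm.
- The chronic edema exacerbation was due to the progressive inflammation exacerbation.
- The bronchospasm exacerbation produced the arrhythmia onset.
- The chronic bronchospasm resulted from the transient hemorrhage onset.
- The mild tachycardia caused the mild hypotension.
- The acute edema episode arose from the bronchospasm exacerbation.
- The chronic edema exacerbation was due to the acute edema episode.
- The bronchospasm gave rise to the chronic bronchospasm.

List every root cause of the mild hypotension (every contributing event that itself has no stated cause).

Tracing upstream from the mild hypotension: the mild hypotension ← the mild tachycardia ← the chronic bronchospasm ← the bronchospasm exacerbation ← the progressive tachycardia episode.
A separate upstream branch: the mild hypotension ← the transient hypoxia crisis.
A separate upstream branch: the mild hypotension ← the chronic edema exacerbation ← the progressive inflammation exacerbation.
Each of those chain origins has no stated cause.

the progressive inflammation exacerbation, the progressive tachycardia episode, the transient hypoxia crisis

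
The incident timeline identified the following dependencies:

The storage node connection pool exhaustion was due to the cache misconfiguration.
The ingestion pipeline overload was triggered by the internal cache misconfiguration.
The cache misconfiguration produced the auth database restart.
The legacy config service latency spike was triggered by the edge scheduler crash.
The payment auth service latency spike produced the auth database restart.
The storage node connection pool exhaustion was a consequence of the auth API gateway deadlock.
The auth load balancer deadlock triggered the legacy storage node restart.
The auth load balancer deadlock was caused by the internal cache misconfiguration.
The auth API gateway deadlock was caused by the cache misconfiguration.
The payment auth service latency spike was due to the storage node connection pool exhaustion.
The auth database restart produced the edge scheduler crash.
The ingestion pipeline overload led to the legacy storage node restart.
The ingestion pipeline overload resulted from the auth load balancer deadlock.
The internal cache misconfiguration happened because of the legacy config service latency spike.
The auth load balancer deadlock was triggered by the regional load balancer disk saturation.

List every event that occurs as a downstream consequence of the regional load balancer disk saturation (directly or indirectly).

Direct effects: the auth load balancer deadlock.
2 steps out: the ingestion pipeline overload, the legacy storage node restart.
Not reachable from it: the cache misconfiguration, the auth API gateway deadlock, the storage node connection pool exhaustion, the payment auth service latency spike, the auth database restart, the edge scheduler crash, the legacy config service latency spike, the internal cache misconfiguration.

the auth load balancer deadlock, the ingestion pipeline overload, the legacy storage node restart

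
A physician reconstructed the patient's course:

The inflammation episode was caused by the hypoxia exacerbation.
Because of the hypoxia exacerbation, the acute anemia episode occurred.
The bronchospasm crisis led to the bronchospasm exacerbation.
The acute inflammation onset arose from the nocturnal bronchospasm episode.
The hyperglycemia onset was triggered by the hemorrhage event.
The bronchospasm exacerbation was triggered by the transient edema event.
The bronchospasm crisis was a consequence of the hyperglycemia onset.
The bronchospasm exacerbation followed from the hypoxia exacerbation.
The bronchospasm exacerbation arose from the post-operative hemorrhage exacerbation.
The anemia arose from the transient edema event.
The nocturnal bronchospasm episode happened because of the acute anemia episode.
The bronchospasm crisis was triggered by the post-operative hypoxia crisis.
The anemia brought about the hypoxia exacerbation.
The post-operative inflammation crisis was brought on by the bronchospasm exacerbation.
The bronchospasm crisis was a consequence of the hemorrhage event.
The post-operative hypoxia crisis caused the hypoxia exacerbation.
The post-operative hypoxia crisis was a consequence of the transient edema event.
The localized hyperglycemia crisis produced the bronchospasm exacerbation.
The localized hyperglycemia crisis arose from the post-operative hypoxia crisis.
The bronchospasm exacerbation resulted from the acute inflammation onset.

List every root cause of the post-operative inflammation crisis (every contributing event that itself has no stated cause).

Tracing upstream from the post-operative inflammation crisis: the post-operative inflammation crisis ← the bronchospasm exacerbation ← the transient edema event.
A separate upstream branch: the post-operative inflammation crisis ← the bronchospasm exacerbation ← the bronchospasm crisis ← the hemorrhage event.
A separate upstream branch: the post-operative inflammation crisis ← the bronchospasm exacerbation ← the post-operative hemorrhage exacerbation.
Each of those chain origins has no stated cause.

the hemorrhage event, the post-operative hemorrhage exacerbation, the transient edema event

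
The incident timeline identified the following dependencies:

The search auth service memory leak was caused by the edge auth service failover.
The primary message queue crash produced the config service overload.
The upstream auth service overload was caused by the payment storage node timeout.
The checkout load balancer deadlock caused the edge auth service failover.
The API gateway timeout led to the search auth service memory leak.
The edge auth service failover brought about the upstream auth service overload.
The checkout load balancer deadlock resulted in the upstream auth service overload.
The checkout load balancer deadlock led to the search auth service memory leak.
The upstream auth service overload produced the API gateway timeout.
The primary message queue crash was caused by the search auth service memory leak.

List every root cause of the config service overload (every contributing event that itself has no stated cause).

Tracing upstream from the config service overload: the config service overload ← the primary message queue crash ← the search auth service memory leak ← the checkout load balancer deadlock.
A separate upstream branch: the config service overload ← the primary message queue crash ← the search auth service memory leak ← the API gateway timeout ← the upstream auth service overload ← the payment storage node timeout.
Each of those chain origins has no stated cause.

the checkout load balancer deadlock, the payment storage node timeout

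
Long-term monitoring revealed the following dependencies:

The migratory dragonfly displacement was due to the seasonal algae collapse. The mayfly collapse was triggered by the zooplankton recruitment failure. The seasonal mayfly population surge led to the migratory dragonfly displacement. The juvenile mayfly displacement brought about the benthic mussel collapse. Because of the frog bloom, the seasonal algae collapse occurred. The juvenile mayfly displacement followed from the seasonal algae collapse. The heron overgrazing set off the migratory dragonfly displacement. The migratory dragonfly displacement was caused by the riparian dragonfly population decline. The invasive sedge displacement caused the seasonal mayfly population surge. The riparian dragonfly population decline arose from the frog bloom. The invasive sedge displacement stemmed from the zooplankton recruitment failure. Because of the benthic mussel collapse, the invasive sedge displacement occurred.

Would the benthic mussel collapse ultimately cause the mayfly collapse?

No

The benthic mussel collapse leads to the invasive sedge displacement, the seasonal mayfly population surge, the migratory dragonfly displacement; the mayfly collapse is not among them.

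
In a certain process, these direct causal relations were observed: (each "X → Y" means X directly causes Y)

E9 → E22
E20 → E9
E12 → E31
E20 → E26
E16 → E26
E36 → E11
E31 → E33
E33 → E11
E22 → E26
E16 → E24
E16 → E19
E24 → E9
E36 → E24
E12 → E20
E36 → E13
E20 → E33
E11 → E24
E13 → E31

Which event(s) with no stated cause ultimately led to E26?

Tracing upstream from E26: E26 ← E16.
A separate upstream branch: E26 ← E20 ← E12.
A separate upstream branch: E26 ← E22 ← E9 ← E24 ← E36.
Each of those chain origins has no stated cause.

E12, E16, E36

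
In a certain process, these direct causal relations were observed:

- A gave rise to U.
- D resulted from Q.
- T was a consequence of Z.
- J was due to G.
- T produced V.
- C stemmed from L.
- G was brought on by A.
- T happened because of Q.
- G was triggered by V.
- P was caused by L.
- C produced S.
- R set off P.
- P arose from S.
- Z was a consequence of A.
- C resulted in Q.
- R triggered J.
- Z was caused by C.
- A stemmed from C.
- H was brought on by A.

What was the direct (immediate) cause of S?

Upstream contributors include L, but only C feeds directly into S.

C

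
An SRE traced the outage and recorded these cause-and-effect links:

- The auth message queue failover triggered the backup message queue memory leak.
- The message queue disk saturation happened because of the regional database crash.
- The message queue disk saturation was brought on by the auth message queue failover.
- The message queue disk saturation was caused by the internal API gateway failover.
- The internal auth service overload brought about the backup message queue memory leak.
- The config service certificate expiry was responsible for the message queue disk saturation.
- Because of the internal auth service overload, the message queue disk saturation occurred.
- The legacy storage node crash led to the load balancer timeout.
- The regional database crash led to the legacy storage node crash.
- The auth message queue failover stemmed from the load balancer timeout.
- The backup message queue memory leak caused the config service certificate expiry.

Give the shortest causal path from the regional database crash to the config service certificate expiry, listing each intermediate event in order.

the regional database crash → the legacy storage node crash → the load balancer timeout → the auth message queue failover → the backup message queue memory leak → the config service certificate expiry

the regional database crash → the legacy storage node crash
the legacy storage node crash → the load balancer timeout
the load balancer timeout → the auth message queue failover
the auth message queue failover → the backup message queue memory leak
the backup message queue memory leak → the config service certificate expiry
Length: 5 steps.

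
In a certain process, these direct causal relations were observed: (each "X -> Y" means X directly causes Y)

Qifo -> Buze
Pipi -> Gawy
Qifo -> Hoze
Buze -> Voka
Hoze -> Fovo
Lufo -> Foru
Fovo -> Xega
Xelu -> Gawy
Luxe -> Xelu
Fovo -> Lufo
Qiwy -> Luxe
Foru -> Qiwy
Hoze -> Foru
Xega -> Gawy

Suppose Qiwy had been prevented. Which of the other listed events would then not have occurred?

Downstream of Qiwy: Luxe, Xelu, Gawy.
Of those, still caused via another path: Gawy.
The remainder have no surviving cause.

Luxe, Xelu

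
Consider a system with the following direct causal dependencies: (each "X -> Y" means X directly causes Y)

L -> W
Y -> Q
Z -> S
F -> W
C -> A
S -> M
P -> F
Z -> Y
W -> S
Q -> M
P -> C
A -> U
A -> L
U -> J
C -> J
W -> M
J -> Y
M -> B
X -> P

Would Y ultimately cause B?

There is a causal chain: Y → Q → M → B.

Yes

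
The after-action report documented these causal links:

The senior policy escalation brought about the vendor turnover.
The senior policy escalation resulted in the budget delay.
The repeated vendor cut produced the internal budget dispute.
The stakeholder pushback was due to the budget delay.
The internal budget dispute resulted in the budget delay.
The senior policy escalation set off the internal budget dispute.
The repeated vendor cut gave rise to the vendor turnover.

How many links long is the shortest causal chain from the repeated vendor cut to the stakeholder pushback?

Shortest chain: the repeated vendor cut → the internal budget dispute → the budget delay → the stakeholder pushback.

3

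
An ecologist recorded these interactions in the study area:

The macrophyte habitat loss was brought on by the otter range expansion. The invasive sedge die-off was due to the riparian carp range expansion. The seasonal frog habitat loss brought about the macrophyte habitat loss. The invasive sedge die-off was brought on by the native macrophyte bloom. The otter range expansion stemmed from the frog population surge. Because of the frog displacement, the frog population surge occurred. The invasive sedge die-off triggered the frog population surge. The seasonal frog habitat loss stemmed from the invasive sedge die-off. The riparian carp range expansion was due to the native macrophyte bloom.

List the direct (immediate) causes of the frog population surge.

the frog displacement, the invasive sedge die-off

Upstream contributors include the native macrophyte bloom, the riparian carp range expansion, but only the frog displacement, the invasive sedge die-off feed directly into the frog population surge.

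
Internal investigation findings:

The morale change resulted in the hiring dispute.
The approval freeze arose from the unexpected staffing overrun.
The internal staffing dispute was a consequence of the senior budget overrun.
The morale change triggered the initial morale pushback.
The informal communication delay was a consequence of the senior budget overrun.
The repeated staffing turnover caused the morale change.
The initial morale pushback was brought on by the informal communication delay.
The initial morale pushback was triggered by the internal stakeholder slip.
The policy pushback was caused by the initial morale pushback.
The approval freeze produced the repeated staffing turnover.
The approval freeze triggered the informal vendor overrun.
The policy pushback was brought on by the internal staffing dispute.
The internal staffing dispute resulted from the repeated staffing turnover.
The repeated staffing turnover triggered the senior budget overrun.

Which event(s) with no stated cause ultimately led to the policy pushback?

the internal stakeholder slip, the unexpected staffing overrun

Tracing upstream from the policy pushback: the policy pushback ← the internal staffing dispute ← the repeated staffing turnover ← the approval freeze ← the unexpected staffing overrun.
A separate upstream branch: the policy pushback ← the initial morale pushback ← the internal stakeholder slip.
Each of those chain origins has no stated cause.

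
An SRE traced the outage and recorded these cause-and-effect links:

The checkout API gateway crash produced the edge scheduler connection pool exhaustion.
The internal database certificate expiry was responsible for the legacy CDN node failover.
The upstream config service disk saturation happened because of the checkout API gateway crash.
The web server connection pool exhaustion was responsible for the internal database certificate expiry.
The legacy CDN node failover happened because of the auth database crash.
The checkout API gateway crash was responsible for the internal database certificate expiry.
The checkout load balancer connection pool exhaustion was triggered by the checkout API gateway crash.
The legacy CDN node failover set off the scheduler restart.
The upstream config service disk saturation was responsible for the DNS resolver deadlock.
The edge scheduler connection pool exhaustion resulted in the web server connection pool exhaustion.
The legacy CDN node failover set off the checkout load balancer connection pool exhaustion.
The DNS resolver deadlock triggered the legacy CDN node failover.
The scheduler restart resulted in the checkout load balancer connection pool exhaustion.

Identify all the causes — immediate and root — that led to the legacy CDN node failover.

the DNS resolver deadlock, the auth database crash, the checkout API gateway crash, the edge scheduler connection pool exhaustion, the internal database certificate expiry, the upstream config service disk saturation, the web server connection pool exhaustion

Immediate causes of the legacy CDN node failover: the internal database certificate expiry, the DNS resolver deadlock, the auth database crash.
Further upstream: the checkout API gateway crash, the upstream config service disk saturation, the edge scheduler connection pool exhaustion, the web server connection pool exhaustion.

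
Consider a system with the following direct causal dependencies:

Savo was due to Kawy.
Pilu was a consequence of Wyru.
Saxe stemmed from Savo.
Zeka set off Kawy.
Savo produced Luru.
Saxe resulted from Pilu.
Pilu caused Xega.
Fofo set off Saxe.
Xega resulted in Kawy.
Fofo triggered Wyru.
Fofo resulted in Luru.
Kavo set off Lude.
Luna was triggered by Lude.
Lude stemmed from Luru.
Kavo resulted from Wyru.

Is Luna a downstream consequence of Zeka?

Yes

There is a causal chain: Zeka → Kawy → Savo → Luru → Lude → Luna.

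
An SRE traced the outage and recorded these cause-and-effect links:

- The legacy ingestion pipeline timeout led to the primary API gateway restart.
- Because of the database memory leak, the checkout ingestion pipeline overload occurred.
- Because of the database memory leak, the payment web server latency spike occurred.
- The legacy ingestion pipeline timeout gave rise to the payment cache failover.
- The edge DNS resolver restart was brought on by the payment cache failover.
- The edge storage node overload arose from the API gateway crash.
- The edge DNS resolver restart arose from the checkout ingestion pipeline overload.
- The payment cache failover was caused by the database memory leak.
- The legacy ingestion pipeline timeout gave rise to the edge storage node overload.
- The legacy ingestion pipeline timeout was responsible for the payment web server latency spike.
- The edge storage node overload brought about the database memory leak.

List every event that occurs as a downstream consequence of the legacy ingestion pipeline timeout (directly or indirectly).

Direct effects: the primary API gateway restart, the edge storage node overload, the payment web server latency spike, the payment cache failover.
2 steps out: the database memory leak, the edge DNS resolver restart.
3 steps out: the checkout ingestion pipeline overload.
Not reachable from it: the API gateway crash.

the checkout ingestion pipeline overload, the database memory leak, the edge DNS resolver restart, the edge storage node overload, the payment cache failover, the payment web server latency spike, the primary API gateway restart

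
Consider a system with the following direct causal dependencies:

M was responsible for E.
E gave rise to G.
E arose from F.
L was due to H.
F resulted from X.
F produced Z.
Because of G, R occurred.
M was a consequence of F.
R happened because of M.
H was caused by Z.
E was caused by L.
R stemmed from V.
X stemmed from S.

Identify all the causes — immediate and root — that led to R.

E, F, G, H, L, M, S, V, X, Z

Immediate causes of R: M, G, V.
Further upstream: S, X, F, Z, H, L, E.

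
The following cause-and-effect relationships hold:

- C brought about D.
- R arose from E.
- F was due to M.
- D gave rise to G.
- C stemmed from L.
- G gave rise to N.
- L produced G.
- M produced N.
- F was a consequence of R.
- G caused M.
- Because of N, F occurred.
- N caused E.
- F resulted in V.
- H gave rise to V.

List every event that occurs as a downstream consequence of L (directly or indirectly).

Direct effects: C, G.
2 steps out: D, M, N.
3 steps out: E, F.
4 steps out: R, V.
Not reachable from it: H.

C, D, E, F, G, M, N, R, V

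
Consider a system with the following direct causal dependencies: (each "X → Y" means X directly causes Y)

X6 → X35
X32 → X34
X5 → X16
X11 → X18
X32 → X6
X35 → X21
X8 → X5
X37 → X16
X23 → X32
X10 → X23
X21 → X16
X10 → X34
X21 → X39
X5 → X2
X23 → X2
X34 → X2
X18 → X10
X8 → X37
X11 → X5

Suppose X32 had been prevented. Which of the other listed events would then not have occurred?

Downstream of X32: X34, X6, X35, X21, X16, X39, X2.
Of those, still caused via another path: X34, X16, X2.
The remainder have no surviving cause.

X21, X35, X39, X6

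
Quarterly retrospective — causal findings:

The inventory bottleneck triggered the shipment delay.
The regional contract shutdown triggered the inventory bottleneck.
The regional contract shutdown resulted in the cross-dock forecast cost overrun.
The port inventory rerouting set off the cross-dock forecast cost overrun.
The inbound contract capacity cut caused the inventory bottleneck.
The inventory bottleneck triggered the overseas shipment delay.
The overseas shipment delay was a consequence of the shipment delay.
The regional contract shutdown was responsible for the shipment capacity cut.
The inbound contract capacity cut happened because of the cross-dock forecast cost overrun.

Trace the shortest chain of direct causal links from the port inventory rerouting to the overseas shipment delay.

the port inventory rerouting → the cross-dock forecast cost overrun
the cross-dock forecast cost overrun → the inbound contract capacity cut
the inbound contract capacity cut → the inventory bottleneck
the inventory bottleneck → the overseas shipment delay
Length: 4 steps.

the port inventory rerouting → the cross-dock forecast cost overrun → the inbound contract capacity cut → the inventory bottleneck → the overseas shipment delay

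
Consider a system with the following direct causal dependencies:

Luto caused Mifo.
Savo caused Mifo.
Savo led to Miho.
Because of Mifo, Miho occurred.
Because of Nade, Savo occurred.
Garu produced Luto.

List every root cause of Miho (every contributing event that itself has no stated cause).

Tracing upstream from Miho: Miho ← Mifo ← Luto ← Garu.
A separate upstream branch: Miho ← Savo ← Nade.
Each of those chain origins has no stated cause.

Garu, Nade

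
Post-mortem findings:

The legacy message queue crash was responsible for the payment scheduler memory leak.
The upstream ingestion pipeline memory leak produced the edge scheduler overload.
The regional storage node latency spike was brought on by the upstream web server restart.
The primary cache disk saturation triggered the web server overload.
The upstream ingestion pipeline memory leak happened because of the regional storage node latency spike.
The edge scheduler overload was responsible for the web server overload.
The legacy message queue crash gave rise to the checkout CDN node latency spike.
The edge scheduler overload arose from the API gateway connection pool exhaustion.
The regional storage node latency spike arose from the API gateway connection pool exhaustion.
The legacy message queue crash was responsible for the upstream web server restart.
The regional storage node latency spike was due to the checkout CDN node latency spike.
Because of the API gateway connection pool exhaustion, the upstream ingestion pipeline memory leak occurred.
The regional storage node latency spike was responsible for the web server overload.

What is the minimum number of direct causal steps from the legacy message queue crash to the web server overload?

3

Shortest chain: the legacy message queue crash → the checkout CDN node latency spike → the regional storage node latency spike → the web server overload.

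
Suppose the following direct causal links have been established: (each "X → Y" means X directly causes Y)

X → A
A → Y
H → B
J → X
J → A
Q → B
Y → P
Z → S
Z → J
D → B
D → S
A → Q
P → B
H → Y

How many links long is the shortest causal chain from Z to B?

4

Shortest chain: Z → J → A → Q → B.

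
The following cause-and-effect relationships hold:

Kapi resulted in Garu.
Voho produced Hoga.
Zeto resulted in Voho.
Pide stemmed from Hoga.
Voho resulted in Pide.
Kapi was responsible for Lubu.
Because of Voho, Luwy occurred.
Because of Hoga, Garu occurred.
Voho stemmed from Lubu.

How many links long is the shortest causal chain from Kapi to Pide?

Shortest chain: Kapi → Lubu → Voho → Pide.

3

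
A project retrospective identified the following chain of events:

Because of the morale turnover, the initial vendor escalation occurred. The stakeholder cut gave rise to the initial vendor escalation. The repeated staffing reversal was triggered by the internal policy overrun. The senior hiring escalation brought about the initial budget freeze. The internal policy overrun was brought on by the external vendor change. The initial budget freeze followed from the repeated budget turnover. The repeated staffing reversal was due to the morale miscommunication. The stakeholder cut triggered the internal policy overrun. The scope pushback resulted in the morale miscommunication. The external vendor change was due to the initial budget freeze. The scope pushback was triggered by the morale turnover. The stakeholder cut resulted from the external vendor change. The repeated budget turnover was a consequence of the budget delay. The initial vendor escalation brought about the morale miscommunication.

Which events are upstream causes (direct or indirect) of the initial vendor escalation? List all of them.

the budget delay, the external vendor change, the initial budget freeze, the morale turnover, the repeated budget turnover, the senior hiring escalation, the stakeholder cut

Immediate causes of the initial vendor escalation: the stakeholder cut, the morale turnover.
Further upstream: the budget delay, the repeated budget turnover, the senior hiring escalation, the initial budget freeze, the external vendor change.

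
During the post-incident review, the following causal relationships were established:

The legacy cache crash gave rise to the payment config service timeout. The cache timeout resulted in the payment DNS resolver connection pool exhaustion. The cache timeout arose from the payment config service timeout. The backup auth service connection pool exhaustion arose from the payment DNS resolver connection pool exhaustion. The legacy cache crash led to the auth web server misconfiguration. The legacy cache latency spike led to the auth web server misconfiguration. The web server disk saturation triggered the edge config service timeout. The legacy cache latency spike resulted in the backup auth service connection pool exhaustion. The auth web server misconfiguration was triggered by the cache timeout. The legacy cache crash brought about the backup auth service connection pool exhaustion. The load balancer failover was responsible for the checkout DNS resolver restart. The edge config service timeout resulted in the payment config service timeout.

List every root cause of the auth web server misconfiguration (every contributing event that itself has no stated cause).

the legacy cache crash, the legacy cache latency spike, the web server disk saturation

Tracing upstream from the auth web server misconfiguration: the auth web server misconfiguration ← the cache timeout ← the payment config service timeout ← the edge config service timeout ← the web server disk saturation.
A separate upstream branch: the auth web server misconfiguration ← the legacy cache crash.
A separate upstream branch: the auth web server misconfiguration ← the legacy cache latency spike.
Each of those chain origins has no stated cause.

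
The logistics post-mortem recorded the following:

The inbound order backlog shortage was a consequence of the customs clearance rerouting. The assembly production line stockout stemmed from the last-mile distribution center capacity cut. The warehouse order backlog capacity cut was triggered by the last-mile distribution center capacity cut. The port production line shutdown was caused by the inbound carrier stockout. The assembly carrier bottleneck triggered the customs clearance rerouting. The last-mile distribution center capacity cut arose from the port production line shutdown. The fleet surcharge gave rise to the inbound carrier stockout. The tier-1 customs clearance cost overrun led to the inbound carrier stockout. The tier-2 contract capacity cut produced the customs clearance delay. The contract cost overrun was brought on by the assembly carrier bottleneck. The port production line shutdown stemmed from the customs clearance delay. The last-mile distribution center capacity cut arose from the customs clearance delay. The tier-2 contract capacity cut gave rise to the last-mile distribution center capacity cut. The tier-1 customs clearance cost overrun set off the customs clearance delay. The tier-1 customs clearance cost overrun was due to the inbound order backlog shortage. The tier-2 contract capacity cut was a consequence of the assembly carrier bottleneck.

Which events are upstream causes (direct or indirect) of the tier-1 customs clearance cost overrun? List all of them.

the assembly carrier bottleneck, the customs clearance rerouting, the inbound order backlog shortage

Immediate cause of the tier-1 customs clearance cost overrun: the inbound order backlog shortage.
Further upstream: the assembly carrier bottleneck, the customs clearance rerouting.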